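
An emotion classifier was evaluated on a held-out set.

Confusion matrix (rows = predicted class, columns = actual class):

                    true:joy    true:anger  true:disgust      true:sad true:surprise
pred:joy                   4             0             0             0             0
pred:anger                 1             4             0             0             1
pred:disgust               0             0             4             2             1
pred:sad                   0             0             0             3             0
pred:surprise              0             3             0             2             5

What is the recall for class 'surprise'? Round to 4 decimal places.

0.7143

One-vs-rest for 'surprise': TP = diagonal; FP = other classes predicted 'surprise'; FN = 'surprise' predicted as other.
recall = TP/(TP+FN).
surprise: TP=5, FN=0+1+1+0=2 → 5/7 = 0.71429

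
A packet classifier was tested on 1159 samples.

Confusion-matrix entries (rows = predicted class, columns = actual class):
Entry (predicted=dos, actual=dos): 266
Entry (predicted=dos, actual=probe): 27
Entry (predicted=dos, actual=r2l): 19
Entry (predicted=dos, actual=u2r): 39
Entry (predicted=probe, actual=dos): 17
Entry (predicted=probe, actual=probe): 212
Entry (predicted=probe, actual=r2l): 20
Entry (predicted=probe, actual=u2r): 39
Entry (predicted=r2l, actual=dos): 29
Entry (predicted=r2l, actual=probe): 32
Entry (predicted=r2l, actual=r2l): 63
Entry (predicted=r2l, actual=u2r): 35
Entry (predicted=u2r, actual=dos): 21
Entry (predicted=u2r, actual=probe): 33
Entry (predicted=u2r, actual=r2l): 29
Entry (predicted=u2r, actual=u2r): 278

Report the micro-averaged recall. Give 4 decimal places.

0.7066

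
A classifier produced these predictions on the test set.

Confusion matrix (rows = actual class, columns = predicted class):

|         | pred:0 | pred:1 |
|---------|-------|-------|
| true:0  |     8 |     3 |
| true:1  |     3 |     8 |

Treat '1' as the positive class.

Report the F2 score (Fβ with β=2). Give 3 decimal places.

0.727

Fβ = (1+β²)·TP / ((1+β²)·TP + β²·FN + FP), with β²=4
= 5·8 / (5·8 + 4·3 + 3) = 0.727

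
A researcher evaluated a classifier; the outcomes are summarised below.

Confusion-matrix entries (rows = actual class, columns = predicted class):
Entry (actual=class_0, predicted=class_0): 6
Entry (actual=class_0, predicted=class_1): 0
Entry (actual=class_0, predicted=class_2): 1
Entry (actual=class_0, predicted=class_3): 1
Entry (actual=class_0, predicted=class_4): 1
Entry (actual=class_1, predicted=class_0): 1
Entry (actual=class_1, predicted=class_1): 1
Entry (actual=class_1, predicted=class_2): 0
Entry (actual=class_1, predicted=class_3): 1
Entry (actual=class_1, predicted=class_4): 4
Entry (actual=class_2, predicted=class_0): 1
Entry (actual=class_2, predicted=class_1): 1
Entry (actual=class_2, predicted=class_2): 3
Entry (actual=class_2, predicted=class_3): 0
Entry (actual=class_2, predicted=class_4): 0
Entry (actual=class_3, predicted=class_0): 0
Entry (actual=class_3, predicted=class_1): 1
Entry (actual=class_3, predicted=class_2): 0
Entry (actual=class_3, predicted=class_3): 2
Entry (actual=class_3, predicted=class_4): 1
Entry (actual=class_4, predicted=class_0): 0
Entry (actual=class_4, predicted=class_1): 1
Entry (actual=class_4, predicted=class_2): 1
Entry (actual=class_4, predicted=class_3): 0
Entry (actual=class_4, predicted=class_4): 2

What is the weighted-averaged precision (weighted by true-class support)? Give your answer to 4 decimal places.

0.5000

Per-class precision (TP/(TP+FP)):
  class_0: TP=6, FP=1+1+0+0=2 → 6/8 = 0.75000
  class_1: TP=1, FP=0+1+1+1=3 → 1/4 = 0.25000
  class_2: TP=3, FP=1+0+0+1=2 → 3/5 = 0.60000
  class_3: TP=2, FP=1+1+0+0=2 → 2/4 = 0.50000
  class_4: TP=2, FP=1+4+0+1=6 → 2/8 = 0.25000
Weighted-precision = Σ (supportᵢ/N)·precisionᵢ with N=29: (9/29)·0.75000 + (7/29)·0.25000 + (5/29)·0.60000 + (4/29)·0.50000 + (4/29)·0.25000 = 0.5000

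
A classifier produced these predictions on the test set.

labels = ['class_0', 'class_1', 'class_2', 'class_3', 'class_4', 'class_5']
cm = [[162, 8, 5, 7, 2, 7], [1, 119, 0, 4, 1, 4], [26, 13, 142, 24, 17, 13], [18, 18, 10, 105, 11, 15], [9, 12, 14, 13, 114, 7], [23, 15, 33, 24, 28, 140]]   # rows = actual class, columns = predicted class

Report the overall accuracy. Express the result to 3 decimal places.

0.672

Accuracy = trace / total = (162+119+142+105+114+140=782) / 1164 = 782/1164 = 0.672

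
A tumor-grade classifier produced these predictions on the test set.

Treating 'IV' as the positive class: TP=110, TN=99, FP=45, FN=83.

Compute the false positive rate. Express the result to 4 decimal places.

0.3125

FPR = FP/(FP+TN) = 45/(45+99) = 0.3125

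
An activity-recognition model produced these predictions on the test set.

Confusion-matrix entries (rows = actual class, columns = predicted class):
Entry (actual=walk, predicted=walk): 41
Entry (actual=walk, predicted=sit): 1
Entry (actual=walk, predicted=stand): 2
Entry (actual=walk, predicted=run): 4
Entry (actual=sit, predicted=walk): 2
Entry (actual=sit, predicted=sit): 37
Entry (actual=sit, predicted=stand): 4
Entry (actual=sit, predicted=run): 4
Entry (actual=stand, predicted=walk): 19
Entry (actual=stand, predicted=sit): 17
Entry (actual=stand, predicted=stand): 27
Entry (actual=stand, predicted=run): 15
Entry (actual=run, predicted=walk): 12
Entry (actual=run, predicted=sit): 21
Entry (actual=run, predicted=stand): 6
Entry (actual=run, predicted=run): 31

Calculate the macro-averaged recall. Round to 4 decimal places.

Per-class recall (TP/(TP+FN)):
  walk: TP=41, FN=1+2+4=7 → 41/48 = 0.85417
  sit: TP=37, FN=2+4+4=10 → 37/47 = 0.78723
  stand: TP=27, FN=19+17+15=51 → 27/78 = 0.34615
  run: TP=31, FN=12+21+6=39 → 31/70 = 0.44286
Macro-recall = mean = (0.85417 + 0.78723 + 0.34615 + 0.44286) / 4 = 0.6076

0.6076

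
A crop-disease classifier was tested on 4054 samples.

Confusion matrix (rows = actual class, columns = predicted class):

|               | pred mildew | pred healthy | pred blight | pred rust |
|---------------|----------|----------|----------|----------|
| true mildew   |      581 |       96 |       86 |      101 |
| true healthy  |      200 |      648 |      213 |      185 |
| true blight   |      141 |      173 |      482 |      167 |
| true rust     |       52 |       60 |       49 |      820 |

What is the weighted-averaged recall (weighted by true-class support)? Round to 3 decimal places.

0.624

Per-class recall (TP/(TP+FN)):
  mildew: TP=581, FN=96+86+101=283 → 581/864 = 0.6725
  healthy: TP=648, FN=200+213+185=598 → 648/1246 = 0.5201
  blight: TP=482, FN=141+173+167=481 → 482/963 = 0.5005
  rust: TP=820, FN=52+60+49=161 → 820/981 = 0.8359
Weighted-recall = Σ (supportᵢ/N)·recallᵢ with N=4054: (864/4054)·0.6725 + (1246/4054)·0.5201 + (963/4054)·0.5005 + (981/4054)·0.8359 = 0.624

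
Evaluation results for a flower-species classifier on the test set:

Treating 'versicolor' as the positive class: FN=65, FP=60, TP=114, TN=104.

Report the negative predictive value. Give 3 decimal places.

NPV = TN/(TN+FN) = 104/(104+65) = 0.615

0.615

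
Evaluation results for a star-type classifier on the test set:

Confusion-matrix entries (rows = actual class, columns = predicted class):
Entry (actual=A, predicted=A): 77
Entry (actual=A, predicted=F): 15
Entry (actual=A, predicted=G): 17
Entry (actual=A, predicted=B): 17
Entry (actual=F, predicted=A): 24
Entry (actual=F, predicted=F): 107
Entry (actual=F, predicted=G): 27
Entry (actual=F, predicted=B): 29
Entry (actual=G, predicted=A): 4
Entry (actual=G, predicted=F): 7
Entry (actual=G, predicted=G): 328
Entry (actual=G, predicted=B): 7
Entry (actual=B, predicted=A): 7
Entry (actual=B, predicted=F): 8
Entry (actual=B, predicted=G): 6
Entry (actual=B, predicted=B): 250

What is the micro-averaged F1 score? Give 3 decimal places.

0.819

Micro-averaging pools counts across classes: ΣTP=762, ΣFP=168, ΣFN=168.
Micro-F1 score = 2·TP/(2·TP+FP+FN) on pooled counts = 0.819 (equals overall accuracy in single-label multiclass).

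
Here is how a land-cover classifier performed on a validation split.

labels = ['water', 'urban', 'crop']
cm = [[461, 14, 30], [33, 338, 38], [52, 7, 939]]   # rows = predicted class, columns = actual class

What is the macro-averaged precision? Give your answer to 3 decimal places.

0.893

Per-class precision (TP/(TP+FP)):
  water: TP=461, FP=14+30=44 → 461/505 = 0.9129
  urban: TP=338, FP=33+38=71 → 338/409 = 0.8264
  crop: TP=939, FP=52+7=59 → 939/998 = 0.9409
Macro-precision = mean = (0.9129 + 0.8264 + 0.9409) / 3 = 0.893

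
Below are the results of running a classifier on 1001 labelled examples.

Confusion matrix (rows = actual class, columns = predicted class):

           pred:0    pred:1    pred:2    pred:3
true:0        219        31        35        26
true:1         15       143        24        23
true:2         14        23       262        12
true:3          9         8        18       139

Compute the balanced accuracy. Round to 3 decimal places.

Balanced accuracy = mean of per-class recall.
  0: recall = 219/311 = 0.7042
  1: recall = 143/205 = 0.6976
  2: recall = 262/311 = 0.8424
  3: recall = 139/174 = 0.7989
Mean = (0.7042 + 0.6976 + 0.8424 + 0.7989) / 4 = 0.761

0.761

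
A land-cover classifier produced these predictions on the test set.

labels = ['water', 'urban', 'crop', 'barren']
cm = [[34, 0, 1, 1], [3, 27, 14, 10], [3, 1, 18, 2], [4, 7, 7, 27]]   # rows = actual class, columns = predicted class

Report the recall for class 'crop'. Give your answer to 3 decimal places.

recall = TP/(TP+FN).
crop: TP=18, FN=3+1+2=6 → 18/24 = 0.7500

0.750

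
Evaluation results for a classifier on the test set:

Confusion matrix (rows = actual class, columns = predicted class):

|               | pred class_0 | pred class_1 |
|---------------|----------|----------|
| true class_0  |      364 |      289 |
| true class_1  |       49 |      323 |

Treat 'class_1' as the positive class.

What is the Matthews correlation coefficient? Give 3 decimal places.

MCC = (TP·TN − FP·FN) / √((TP+FP)(TP+FN)(TN+FP)(TN+FN))
Numerator = 323·364 − 289·49 = 103411
Denominator = √(612·372·653·413) = √61398476496 = 247787.1597
MCC = 103411 / 247787.1597 = 0.417

0.417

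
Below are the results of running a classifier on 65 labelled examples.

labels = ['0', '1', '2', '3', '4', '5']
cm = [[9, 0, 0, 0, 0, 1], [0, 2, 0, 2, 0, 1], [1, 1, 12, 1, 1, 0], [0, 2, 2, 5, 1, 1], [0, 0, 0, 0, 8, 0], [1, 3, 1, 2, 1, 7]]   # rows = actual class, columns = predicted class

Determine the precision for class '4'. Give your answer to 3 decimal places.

Take TP from the diagonal, FP from the rest of the '4' prediction marginal, FN from the rest of the '4' actual marginal.
precision = TP/(TP+FP).
4: TP=8, FP=0+0+1+1+1=3 → 8/11 = 0.7273

0.727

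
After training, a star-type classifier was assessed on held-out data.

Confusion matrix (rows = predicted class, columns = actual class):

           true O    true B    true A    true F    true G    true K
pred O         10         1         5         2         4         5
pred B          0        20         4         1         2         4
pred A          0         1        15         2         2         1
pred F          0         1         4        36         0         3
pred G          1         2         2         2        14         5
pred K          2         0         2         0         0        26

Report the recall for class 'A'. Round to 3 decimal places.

Take TP from the diagonal, FP from the rest of the 'A' prediction marginal, FN from the rest of the 'A' actual marginal.
recall = TP/(TP+FN).
A: TP=15, FN=5+4+4+2+2=17 → 15/32 = 0.4688

0.469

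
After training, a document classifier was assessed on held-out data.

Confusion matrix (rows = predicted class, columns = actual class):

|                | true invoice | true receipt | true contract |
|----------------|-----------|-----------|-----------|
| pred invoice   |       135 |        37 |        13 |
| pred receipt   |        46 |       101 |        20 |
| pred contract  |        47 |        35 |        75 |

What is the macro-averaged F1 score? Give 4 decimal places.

0.6046

Per-class F1 score (2·TP/(2·TP+FP+FN)):
  invoice: TP=135, FP=37+13=50, FN=46+47=93 → 270/413 = 0.65375
  receipt: TP=101, FP=46+20=66, FN=37+35=72 → 202/340 = 0.59412
  contract: TP=75, FP=47+35=82, FN=13+20=33 → 150/265 = 0.56604
Macro-F1 score = mean = (0.65375 + 0.59412 + 0.56604) / 3 = 0.6046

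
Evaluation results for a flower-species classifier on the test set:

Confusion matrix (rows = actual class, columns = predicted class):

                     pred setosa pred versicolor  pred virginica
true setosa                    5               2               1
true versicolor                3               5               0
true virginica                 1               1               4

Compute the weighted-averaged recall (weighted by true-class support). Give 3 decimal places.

Per-class recall (TP/(TP+FN)):
  setosa: TP=5, FN=2+1=3 → 5/8 = 0.6250
  versicolor: TP=5, FN=3+0=3 → 5/8 = 0.6250
  virginica: TP=4, FN=1+1=2 → 4/6 = 0.6667
Weighted-recall = Σ (supportᵢ/N)·recallᵢ with N=22: (8/22)·0.6250 + (8/22)·0.6250 + (6/22)·0.6667 = 0.636

0.636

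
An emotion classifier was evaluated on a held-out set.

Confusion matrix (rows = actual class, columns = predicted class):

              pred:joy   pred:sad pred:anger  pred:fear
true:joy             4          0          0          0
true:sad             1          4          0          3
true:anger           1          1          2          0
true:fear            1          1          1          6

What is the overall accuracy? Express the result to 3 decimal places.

0.640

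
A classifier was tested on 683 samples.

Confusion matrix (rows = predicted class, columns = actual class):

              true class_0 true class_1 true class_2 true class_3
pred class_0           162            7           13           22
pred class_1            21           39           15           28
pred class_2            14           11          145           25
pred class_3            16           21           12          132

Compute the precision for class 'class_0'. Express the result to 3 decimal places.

Take TP from the diagonal, FP from the rest of the 'class_0' prediction marginal, FN from the rest of the 'class_0' actual marginal.
precision = TP/(TP+FP).
class_0: TP=162, FP=7+13+22=42 → 162/204 = 0.7941

0.794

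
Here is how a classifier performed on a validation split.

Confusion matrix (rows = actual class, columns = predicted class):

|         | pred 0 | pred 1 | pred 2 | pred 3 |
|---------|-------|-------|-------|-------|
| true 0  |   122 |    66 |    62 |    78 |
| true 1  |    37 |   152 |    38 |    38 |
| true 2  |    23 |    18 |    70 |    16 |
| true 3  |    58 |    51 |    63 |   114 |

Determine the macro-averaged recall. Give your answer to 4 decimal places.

Per-class recall (TP/(TP+FN)):
  0: TP=122, FN=66+62+78=206 → 122/328 = 0.37195
  1: TP=152, FN=37+38+38=113 → 152/265 = 0.57358
  2: TP=70, FN=23+18+16=57 → 70/127 = 0.55118
  3: TP=114, FN=58+51+63=172 → 114/286 = 0.39860
Macro-recall = mean = (0.37195 + 0.57358 + 0.55118 + 0.39860) / 4 = 0.4738

0.4738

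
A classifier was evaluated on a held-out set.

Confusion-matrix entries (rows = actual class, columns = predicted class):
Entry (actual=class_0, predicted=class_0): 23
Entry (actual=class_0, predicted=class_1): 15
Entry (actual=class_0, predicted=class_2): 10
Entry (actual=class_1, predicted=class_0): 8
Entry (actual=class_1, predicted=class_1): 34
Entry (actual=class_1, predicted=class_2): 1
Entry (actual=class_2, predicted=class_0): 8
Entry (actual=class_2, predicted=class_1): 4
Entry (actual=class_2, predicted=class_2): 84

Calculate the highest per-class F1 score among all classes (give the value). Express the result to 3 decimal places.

0.880

Per-class F1 score (2·TP/(2·TP+FP+FN)):
  class_0: TP=23, FP=8+8=16, FN=15+10=25 → 46/87 = 0.5287
  class_1: TP=34, FP=15+4=19, FN=8+1=9 → 68/96 = 0.7083
  class_2: TP=84, FP=10+1=11, FN=8+4=12 → 168/191 = 0.8796
Highest is class 'class_2' with F1 score = 0.880.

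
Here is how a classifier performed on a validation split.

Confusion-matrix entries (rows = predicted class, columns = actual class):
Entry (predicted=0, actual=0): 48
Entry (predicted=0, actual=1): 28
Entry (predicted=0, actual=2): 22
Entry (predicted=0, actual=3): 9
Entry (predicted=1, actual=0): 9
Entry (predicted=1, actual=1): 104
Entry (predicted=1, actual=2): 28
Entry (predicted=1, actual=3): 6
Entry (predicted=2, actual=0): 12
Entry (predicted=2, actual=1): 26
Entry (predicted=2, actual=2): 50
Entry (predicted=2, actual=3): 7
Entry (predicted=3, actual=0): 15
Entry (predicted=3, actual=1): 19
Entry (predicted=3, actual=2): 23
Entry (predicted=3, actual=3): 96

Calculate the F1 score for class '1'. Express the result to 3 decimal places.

One-vs-rest for '1': TP = diagonal; FP = other classes predicted '1'; FN = '1' predicted as other.
F1 score = 2·TP/(2·TP+FP+FN).
1: TP=104, FP=9+28+6=43, FN=28+26+19=73 → 208/324 = 0.6420

0.642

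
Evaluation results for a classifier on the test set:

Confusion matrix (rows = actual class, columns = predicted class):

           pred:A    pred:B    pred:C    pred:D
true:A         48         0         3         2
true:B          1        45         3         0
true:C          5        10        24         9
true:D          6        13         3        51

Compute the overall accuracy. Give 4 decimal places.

Accuracy = trace / total = (48+45+24+51=168) / 223 = 168/223 = 0.7534

0.7534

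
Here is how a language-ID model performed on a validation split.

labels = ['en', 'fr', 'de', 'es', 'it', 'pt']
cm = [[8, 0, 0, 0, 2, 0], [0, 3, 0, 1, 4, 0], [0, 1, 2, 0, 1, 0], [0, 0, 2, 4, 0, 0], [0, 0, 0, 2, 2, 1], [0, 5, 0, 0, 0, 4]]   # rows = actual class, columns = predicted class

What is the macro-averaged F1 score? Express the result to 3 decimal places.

0.536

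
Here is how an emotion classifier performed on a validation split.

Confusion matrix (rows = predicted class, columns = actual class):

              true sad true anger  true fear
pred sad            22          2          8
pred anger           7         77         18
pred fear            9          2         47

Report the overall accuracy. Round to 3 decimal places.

0.760

Accuracy = trace / total = (22+77+47=146) / 192 = 146/192 = 0.760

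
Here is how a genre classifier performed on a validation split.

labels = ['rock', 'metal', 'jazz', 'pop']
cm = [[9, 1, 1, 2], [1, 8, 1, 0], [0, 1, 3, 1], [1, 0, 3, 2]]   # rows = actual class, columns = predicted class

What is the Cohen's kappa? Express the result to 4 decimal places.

0.5160

Observed agreement pₒ = trace/N = 22/34 = 0.64706
Expected agreement pₑ = Σ (rowᵢ·colᵢ)/N² = (13·11 + 10·10 + 5·8 + 6·5)/34² = 0.27076
κ = (pₒ − pₑ)/(1 − pₑ) = (0.64706 − 0.27076)/(1 − 0.27076) = 0.5160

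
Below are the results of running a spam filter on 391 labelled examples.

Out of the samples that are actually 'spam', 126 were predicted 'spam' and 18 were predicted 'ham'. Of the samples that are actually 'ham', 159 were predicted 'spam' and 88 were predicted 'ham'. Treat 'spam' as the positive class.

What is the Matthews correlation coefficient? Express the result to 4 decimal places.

MCC = (TP·TN − FP·FN) / √((TP+FP)(TP+FN)(TN+FP)(TN+FN))
Numerator = 126·88 − 159·18 = 8226
Denominator = √(285·144·247·106) = √1074509280 = 32779.7084
MCC = 8226 / 32779.7084 = 0.2509

0.2509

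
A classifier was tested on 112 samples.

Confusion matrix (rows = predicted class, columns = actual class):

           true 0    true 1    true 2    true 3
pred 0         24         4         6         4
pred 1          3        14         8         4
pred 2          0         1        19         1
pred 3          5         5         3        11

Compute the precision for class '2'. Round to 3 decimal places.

One-vs-rest for '2': TP = diagonal; FP = other classes predicted '2'; FN = '2' predicted as other.
precision = TP/(TP+FP).
2: TP=19, FP=0+1+1=2 → 19/21 = 0.9048

0.905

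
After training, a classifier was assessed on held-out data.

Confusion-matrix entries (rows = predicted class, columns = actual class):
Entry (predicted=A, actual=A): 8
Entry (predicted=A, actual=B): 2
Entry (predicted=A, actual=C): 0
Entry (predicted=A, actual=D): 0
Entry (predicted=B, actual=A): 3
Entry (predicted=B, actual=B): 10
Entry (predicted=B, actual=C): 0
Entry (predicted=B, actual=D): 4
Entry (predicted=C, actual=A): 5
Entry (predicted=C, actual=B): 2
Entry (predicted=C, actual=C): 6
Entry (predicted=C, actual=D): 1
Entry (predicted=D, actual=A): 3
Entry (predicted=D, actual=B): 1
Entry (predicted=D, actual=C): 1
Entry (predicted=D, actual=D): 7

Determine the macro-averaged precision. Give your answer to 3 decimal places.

0.600

Per-class precision (TP/(TP+FP)):
  A: TP=8, FP=2+0+0=2 → 8/10 = 0.8000
  B: TP=10, FP=3+0+4=7 → 10/17 = 0.5882
  C: TP=6, FP=5+2+1=8 → 6/14 = 0.4286
  D: TP=7, FP=3+1+1=5 → 7/12 = 0.5833
Macro-precision = mean = (0.8000 + 0.5882 + 0.4286 + 0.5833) / 4 = 0.600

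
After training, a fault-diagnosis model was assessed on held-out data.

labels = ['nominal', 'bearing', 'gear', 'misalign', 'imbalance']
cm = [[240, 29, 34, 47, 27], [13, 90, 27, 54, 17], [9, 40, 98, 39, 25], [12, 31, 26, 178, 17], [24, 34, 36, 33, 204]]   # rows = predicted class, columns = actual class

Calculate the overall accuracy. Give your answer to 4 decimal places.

0.5853

Accuracy = trace / total = (240+90+98+178+204=810) / 1384 = 810/1384 = 0.5853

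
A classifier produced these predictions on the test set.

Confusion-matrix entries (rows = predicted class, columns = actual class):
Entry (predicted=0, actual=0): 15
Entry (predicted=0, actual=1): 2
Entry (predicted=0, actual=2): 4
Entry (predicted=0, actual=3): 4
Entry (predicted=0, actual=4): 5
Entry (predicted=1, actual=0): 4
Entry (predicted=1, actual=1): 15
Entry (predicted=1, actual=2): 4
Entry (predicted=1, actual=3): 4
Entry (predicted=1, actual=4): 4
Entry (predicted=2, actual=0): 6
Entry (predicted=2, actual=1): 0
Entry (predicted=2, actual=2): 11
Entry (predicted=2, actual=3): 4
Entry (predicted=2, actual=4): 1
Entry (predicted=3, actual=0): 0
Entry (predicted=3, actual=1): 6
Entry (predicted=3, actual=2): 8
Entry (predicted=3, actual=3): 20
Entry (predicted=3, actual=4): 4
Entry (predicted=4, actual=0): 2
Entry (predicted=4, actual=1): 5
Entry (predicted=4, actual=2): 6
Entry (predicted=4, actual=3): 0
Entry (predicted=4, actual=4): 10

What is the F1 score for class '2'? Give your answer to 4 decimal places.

0.4000

Treat '2' as positive and all other classes as negative.
F1 score = 2·TP/(2·TP+FP+FN).
2: TP=11, FP=6+0+4+1=11, FN=4+4+8+6=22 → 22/55 = 0.40000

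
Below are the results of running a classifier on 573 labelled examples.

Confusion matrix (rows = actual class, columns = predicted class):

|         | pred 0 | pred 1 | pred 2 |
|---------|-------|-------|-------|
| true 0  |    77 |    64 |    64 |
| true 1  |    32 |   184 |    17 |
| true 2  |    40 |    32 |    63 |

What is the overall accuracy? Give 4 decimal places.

0.5654

Accuracy = trace / total = (77+184+63=324) / 573 = 324/573 = 0.5654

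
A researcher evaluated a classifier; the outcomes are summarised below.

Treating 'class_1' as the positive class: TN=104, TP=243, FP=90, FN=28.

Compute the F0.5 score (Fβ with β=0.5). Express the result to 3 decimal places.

Fβ = (1+β²)·TP / ((1+β²)·TP + β²·FN + FP), with β²=1/4
= 1.25·243 / (1.25·243 + 0.25·28 + 90) = 0.758

0.758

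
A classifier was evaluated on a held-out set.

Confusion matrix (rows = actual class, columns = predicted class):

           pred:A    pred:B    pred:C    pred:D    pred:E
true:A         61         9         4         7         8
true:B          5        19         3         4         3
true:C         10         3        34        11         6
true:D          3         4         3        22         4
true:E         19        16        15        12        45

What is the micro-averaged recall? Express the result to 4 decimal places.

Micro-averaging pools counts across classes: ΣTP=181, ΣFP=149, ΣFN=149.
Micro-recall = TP/(TP+FN) on pooled counts = 0.5485 (equals overall accuracy in single-label multiclass).

0.5485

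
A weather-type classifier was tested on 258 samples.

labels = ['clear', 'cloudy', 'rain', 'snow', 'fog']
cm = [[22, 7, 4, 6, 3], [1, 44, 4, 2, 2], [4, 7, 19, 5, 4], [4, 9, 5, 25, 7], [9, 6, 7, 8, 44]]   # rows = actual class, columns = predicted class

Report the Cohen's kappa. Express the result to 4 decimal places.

0.4914

Observed agreement pₒ = trace/N = 154/258 = 0.59690
Expected agreement pₑ = Σ (rowᵢ·colᵢ)/N² = (42·40 + 53·73 + 39·39 + 50·46 + 74·60)/258² = 0.20747
κ = (pₒ − pₑ)/(1 − pₑ) = (0.59690 − 0.20747)/(1 − 0.20747) = 0.4914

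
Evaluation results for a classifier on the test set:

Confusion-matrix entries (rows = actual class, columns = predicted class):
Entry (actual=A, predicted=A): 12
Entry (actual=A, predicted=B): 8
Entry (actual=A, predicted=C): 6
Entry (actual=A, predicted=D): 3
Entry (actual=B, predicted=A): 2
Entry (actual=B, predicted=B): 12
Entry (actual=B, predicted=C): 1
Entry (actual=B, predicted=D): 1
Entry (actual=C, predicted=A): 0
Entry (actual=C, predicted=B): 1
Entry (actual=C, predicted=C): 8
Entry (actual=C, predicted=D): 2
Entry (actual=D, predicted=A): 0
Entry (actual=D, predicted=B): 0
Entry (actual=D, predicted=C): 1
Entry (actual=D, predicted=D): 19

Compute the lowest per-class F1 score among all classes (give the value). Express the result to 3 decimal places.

Per-class F1 score (2·TP/(2·TP+FP+FN)):
  A: TP=12, FP=2+0+0=2, FN=8+6+3=17 → 24/43 = 0.5581
  B: TP=12, FP=8+1+0=9, FN=2+1+1=4 → 24/37 = 0.6486
  C: TP=8, FP=6+1+1=8, FN=0+1+2=3 → 16/27 = 0.5926
  D: TP=19, FP=3+1+2=6, FN=0+0+1=1 → 38/45 = 0.8444
Lowest is class 'A' with F1 score = 0.558.

0.558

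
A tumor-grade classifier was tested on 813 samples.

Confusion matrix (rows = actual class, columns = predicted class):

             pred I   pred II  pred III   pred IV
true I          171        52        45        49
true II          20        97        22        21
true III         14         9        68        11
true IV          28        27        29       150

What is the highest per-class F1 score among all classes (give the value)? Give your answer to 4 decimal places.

0.6452

Per-class F1 score (2·TP/(2·TP+FP+FN)):
  I: TP=171, FP=20+14+28=62, FN=52+45+49=146 → 342/550 = 0.62182
  II: TP=97, FP=52+9+27=88, FN=20+22+21=63 → 194/345 = 0.56232
  III: TP=68, FP=45+22+29=96, FN=14+9+11=34 → 136/266 = 0.51128
  IV: TP=150, FP=49+21+11=81, FN=28+27+29=84 → 300/465 = 0.64516
Highest is class 'IV' with F1 score = 0.6452.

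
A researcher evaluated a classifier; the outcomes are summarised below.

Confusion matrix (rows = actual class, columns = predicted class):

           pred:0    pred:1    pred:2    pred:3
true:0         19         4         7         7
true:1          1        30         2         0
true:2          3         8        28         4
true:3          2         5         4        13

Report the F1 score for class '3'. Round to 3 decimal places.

0.542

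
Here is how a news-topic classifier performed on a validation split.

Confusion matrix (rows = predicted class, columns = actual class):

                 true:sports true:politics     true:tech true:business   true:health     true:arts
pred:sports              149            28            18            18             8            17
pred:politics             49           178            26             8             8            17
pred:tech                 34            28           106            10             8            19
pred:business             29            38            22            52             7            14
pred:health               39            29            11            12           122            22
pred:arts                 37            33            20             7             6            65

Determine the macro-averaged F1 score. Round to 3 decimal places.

Per-class F1 score (2·TP/(2·TP+FP+FN)):
  sports: TP=149, FP=28+18+18+8+17=89, FN=49+34+29+39+37=188 → 298/575 = 0.5183
  politics: TP=178, FP=49+26+8+8+17=108, FN=28+28+38+29+33=156 → 356/620 = 0.5742
  tech: TP=106, FP=34+28+10+8+19=99, FN=18+26+22+11+20=97 → 212/408 = 0.5196
  business: TP=52, FP=29+38+22+7+14=110, FN=18+8+10+12+7=55 → 104/269 = 0.3866
  health: TP=122, FP=39+29+11+12+22=113, FN=8+8+8+7+6=37 → 244/394 = 0.6193
  arts: TP=65, FP=37+33+20+7+6=103, FN=17+17+19+14+22=89 → 130/322 = 0.4037
Macro-F1 score = mean = (0.5183 + 0.5742 + 0.5196 + 0.3866 + 0.6193 + 0.4037) / 6 = 0.504

0.504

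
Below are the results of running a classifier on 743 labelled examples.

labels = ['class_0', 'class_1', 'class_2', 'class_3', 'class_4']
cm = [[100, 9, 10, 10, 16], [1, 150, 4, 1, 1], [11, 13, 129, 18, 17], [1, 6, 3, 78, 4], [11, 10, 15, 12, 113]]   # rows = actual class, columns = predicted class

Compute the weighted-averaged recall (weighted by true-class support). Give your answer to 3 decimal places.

0.767

Per-class recall (TP/(TP+FN)):
  class_0: TP=100, FN=9+10+10+16=45 → 100/145 = 0.6897
  class_1: TP=150, FN=1+4+1+1=7 → 150/157 = 0.9554
  class_2: TP=129, FN=11+13+18+17=59 → 129/188 = 0.6862
  class_3: TP=78, FN=1+6+3+4=14 → 78/92 = 0.8478
  class_4: TP=113, FN=11+10+15+12=48 → 113/161 = 0.7019
Weighted-recall = Σ (supportᵢ/N)·recallᵢ with N=743: (145/743)·0.6897 + (157/743)·0.9554 + (188/743)·0.6862 + (92/743)·0.8478 + (161/743)·0.7019 = 0.767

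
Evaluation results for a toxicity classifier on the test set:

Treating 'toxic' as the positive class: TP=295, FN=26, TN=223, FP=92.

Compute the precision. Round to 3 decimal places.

Precision = TP/(TP+FP) = 295/(295+92) = 295/387 = 0.762

0.762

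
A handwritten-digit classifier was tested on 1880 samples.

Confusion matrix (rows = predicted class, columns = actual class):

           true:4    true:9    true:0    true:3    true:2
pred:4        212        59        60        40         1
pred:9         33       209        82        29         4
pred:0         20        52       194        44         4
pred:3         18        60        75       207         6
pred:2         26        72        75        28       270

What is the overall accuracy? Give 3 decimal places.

Accuracy = trace / total = (212+209+194+207+270=1092) / 1880 = 1092/1880 = 0.581

0.581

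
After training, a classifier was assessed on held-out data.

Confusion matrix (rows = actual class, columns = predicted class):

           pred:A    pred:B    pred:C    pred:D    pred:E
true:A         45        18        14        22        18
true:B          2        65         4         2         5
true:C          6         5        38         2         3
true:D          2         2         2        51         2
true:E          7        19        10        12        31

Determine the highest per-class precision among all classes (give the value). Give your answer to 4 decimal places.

Per-class precision (TP/(TP+FP)):
  A: TP=45, FP=2+6+2+7=17 → 45/62 = 0.72581
  B: TP=65, FP=18+5+2+19=44 → 65/109 = 0.59633
  C: TP=38, FP=14+4+2+10=30 → 38/68 = 0.55882
  D: TP=51, FP=22+2+2+12=38 → 51/89 = 0.57303
  E: TP=31, FP=18+5+3+2=28 → 31/59 = 0.52542
Highest is class 'A' with precision = 0.7258.

0.7258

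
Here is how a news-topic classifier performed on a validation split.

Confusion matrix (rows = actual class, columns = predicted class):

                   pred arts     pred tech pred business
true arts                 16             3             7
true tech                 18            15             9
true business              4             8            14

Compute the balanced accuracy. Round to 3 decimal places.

Balanced accuracy = mean of per-class recall.
  arts: recall = 16/26 = 0.6154
  tech: recall = 15/42 = 0.3571
  business: recall = 14/26 = 0.5385
Mean = (0.6154 + 0.3571 + 0.5385) / 3 = 0.504

0.504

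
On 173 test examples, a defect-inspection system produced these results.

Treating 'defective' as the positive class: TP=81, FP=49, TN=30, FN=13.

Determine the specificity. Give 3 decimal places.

Specificity = TN/(TN+FP) = 30/(30+49) = 0.380

0.380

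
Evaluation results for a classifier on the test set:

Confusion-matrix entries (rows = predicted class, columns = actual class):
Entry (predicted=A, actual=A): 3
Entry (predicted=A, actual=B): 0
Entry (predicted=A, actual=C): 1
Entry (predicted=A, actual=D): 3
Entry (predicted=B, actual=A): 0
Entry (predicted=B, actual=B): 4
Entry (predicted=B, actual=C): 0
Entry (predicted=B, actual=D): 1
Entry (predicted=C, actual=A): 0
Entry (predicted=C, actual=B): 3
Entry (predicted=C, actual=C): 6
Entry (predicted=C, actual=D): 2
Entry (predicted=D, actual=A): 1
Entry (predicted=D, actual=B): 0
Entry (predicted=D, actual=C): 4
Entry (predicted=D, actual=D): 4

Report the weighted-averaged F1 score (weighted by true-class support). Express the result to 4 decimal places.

Per-class F1 score (2·TP/(2·TP+FP+FN)):
  A: TP=3, FP=0+1+3=4, FN=0+0+1=1 → 6/11 = 0.54545
  B: TP=4, FP=0+0+1=1, FN=0+3+0=3 → 8/12 = 0.66667
  C: TP=6, FP=0+3+2=5, FN=1+0+4=5 → 12/22 = 0.54545
  D: TP=4, FP=1+0+4=5, FN=3+1+2=6 → 8/19 = 0.42105
Weighted-F1 score = Σ (supportᵢ/N)·F1 scoreᵢ with N=32: (4/32)·0.54545 + (7/32)·0.66667 + (11/32)·0.54545 + (10/32)·0.42105 = 0.5331

0.5331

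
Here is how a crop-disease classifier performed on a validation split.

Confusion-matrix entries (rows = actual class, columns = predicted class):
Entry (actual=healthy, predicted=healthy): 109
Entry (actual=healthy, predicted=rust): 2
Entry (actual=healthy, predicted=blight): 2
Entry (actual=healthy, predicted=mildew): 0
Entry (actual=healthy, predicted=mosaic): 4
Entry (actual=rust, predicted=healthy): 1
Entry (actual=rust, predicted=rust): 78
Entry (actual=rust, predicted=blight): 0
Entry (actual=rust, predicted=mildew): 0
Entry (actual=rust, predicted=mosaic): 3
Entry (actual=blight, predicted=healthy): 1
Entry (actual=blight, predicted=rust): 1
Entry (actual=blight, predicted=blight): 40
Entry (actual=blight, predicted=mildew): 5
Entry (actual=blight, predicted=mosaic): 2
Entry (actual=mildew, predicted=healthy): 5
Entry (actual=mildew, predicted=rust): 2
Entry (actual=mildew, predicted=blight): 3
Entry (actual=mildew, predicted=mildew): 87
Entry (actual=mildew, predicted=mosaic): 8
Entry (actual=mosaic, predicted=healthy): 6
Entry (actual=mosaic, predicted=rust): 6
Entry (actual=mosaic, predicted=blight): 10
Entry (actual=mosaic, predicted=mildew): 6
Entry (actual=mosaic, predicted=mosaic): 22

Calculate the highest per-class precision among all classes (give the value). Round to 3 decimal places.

0.893

Per-class precision (TP/(TP+FP)):
  healthy: TP=109, FP=1+1+5+6=13 → 109/122 = 0.8934
  rust: TP=78, FP=2+1+2+6=11 → 78/89 = 0.8764
  blight: TP=40, FP=2+0+3+10=15 → 40/55 = 0.7273
  mildew: TP=87, FP=0+0+5+6=11 → 87/98 = 0.8878
  mosaic: TP=22, FP=4+3+2+8=17 → 22/39 = 0.5641
Highest is class 'healthy' with precision = 0.893.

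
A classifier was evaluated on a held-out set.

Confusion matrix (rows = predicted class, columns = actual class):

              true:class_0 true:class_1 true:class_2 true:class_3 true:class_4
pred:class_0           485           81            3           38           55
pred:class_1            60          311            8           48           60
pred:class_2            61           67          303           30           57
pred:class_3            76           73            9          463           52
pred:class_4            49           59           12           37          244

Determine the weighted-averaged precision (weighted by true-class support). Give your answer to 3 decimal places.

Per-class precision (TP/(TP+FP)):
  class_0: TP=485, FP=81+3+38+55=177 → 485/662 = 0.7326
  class_1: TP=311, FP=60+8+48+60=176 → 311/487 = 0.6386
  class_2: TP=303, FP=61+67+30+57=215 → 303/518 = 0.5849
  class_3: TP=463, FP=76+73+9+52=210 → 463/673 = 0.6880
  class_4: TP=244, FP=49+59+12+37=157 → 244/401 = 0.6085
Weighted-precision = Σ (supportᵢ/N)·precisionᵢ with N=2741: (731/2741)·0.7326 + (591/2741)·0.6386 + (335/2741)·0.5849 + (616/2741)·0.6880 + (468/2741)·0.6085 = 0.663

0.663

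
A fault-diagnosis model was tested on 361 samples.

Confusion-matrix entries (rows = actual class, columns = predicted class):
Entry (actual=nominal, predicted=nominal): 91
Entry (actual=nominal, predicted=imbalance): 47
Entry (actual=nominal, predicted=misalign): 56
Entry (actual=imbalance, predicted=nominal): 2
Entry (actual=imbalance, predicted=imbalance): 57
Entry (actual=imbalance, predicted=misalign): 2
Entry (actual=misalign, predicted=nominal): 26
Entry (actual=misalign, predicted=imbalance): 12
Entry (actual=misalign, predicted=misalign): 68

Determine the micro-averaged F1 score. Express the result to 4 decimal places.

0.5983

Micro-averaging pools counts across classes: ΣTP=216, ΣFP=145, ΣFN=145.
Micro-F1 score = 2·TP/(2·TP+FP+FN) on pooled counts = 0.5983 (equals overall accuracy in single-label multiclass).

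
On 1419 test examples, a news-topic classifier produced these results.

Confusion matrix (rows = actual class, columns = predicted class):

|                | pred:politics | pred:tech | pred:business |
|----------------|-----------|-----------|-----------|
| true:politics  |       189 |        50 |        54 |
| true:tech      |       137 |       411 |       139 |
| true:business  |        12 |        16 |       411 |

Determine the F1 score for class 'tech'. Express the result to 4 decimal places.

One-vs-rest for 'tech': TP = diagonal; FP = other classes predicted 'tech'; FN = 'tech' predicted as other.
F1 score = 2·TP/(2·TP+FP+FN).
tech: TP=411, FP=50+16=66, FN=137+139=276 → 822/1164 = 0.70619

0.7062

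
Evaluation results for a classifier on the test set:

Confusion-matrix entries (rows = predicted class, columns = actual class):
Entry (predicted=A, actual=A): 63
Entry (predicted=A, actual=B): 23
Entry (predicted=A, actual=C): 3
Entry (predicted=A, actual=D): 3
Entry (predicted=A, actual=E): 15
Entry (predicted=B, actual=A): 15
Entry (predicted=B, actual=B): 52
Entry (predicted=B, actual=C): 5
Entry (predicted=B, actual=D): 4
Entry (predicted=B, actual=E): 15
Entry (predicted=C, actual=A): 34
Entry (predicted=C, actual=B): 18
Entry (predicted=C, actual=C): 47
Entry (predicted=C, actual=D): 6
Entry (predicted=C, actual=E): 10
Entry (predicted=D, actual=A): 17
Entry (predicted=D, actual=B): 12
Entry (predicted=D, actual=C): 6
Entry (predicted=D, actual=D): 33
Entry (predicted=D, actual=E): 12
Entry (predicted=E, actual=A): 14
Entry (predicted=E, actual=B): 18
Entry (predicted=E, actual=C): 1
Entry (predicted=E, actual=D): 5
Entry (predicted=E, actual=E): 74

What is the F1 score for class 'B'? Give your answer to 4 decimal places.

0.4860

Treat 'B' as positive and all other classes as negative.
F1 score = 2·TP/(2·TP+FP+FN).
B: TP=52, FP=15+5+4+15=39, FN=23+18+12+18=71 → 104/214 = 0.48598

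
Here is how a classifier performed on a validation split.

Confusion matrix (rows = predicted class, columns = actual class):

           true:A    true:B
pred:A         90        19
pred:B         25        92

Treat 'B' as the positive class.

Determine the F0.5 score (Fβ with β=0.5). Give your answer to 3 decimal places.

Fβ = (1+β²)·TP / ((1+β²)·TP + β²·FN + FP), with β²=1/4
= 1.25·92 / (1.25·92 + 0.25·19 + 25) = 0.794

0.794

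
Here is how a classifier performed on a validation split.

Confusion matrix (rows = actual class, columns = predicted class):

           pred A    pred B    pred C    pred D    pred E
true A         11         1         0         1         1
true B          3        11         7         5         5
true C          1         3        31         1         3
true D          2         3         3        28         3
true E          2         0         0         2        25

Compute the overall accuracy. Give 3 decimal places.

Accuracy = trace / total = (11+11+31+28+25=106) / 152 = 106/152 = 0.697

0.697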